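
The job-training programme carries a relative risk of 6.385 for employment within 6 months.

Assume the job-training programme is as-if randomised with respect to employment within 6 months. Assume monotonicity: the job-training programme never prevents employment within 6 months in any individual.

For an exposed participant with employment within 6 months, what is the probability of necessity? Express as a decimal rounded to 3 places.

PN ≈ 0.843

Under exogeneity and monotonicity, PN = (RR − 1) / RR = 1 − 1/RR.
PN = (6.385 − 1) / 6.385 = 5.385 / 6.385 ≈ 0.8434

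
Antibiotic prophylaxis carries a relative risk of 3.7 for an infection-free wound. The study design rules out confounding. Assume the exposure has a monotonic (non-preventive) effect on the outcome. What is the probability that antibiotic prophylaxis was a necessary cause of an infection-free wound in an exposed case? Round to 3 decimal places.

PN ≈ 0.730

Under exogeneity and monotonicity, PN = (RR − 1) / RR = 1 − 1/RR.
PN = (3.7 − 1) / 3.7 = 2.7 / 3.7 ≈ 0.7297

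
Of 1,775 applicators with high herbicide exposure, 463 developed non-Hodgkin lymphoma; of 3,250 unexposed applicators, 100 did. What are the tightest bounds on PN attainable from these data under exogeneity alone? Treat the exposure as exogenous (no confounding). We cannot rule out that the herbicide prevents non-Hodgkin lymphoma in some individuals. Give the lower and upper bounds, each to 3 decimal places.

0.882 ≤ PN ≤ 1.000

p₁ = P(outcome | exposed) = 463/1775 = 0.26085
p₀ = P(outcome | unexposed) = 100/3250 = 0.030769
Under exogeneity alone the bounds on PN are max{0,(p₁−p₀)/p₁} ≤ PN ≤ min{1,(1−p₀)/p₁}.
  lower = (p₁ − p₀)/p₁ = 0.23008 / 0.26085 ≈ 0.8820
  upper = min{1, (1 − p₀)/p₁} = 0.96923 / 0.26085 ≈ 3.7157 → capped at 1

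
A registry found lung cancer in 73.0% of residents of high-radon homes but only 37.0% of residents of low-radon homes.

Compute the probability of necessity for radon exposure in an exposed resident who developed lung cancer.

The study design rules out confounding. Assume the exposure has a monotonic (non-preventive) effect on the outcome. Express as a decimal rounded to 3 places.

PN ≈ 0.493

p₁ = 0.73, p₀ = 0.37.
Under exogeneity and monotonicity, PN = (p₁ − p₀) / p₁.
PN = (0.73 − 0.37) / 0.73 = 0.36 / 0.73 ≈ 0.4932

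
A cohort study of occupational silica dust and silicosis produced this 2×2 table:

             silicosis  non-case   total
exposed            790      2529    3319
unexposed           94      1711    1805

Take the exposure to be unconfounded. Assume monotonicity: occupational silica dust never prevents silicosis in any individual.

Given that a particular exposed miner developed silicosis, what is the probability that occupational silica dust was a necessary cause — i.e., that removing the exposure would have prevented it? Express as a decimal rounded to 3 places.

p₁ = P(outcome | exposed) = 790/3319 = 0.23802
p₀ = P(outcome | unexposed) = 94/1805 = 0.052078
Under exogeneity and monotonicity, PN = (p₁ − p₀)/p₁.
PN = (0.23802 − 0.052078) / 0.23802 ≈ 0.7812

PN ≈ 0.781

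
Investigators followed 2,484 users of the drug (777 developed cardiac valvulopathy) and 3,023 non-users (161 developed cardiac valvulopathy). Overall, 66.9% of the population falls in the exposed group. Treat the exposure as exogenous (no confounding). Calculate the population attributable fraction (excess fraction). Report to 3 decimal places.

p₁ = P(outcome | exposed) = 777/2484 = 0.3128
p₀ = P(outcome | unexposed) = 161/3023 = 0.053258
Overall risk P(Y=1) = π·p₁ + (1−π)·p₀ = 0.669×0.3128 + 0.331×0.053258 = 0.22689.
Under exogeneity, PAF = [P(Y=1) − p₀] / P(Y=1).
PAF = (0.22689 − 0.053258) / 0.22689 ≈ 0.7653

PAF ≈ 0.765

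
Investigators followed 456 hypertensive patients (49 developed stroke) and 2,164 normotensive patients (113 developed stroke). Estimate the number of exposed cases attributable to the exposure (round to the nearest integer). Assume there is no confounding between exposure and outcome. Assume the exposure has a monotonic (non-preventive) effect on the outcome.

about 25 cases

p₁ = P(outcome | exposed) = 49/456 = 0.10746
p₀ = P(outcome | unexposed) = 113/2164 = 0.052218
PN = (p₁ − p₀)/p₁ = (0.10746 − 0.052218) / 0.10746 ≈ 0.51405.
Attributable cases ≈ PN × (exposed cases) = 0.51405 × 49 ≈ 25.19.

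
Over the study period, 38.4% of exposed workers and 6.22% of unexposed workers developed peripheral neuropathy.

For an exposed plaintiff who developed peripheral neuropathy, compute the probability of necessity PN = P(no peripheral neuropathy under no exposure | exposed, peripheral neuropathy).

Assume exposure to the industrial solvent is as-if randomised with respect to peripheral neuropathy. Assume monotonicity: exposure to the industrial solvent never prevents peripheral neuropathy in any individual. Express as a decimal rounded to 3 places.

p₁ = 0.384, p₀ = 0.0622.
Under exogeneity and monotonicity, PN = (p₁ − p₀) / p₁.
PN = (0.384 − 0.0622) / 0.384 = 0.3218 / 0.384 ≈ 0.8380

PN ≈ 0.838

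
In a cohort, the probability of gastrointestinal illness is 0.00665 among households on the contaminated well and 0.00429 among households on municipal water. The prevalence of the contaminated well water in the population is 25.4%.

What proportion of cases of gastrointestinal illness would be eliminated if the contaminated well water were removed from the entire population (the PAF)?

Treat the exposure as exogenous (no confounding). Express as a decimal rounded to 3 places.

PAF ≈ 0.123

Let p₁ = 0.00665, p₀ = 0.00429.
Overall risk P(Y=1) = π·p₁ + (1−π)·p₀ = 0.254×0.00665 + 0.746×0.00429 = 0.0048894.
Under exogeneity, PAF = [P(Y=1) − p₀] / P(Y=1).
PAF = (0.0048894 − 0.00429) / 0.0048894 ≈ 0.1226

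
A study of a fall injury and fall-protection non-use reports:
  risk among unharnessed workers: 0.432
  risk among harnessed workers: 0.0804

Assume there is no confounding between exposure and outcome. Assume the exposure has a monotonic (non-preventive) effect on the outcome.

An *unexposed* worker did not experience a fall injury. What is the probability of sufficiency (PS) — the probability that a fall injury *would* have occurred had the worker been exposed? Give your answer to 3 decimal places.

PS ≈ 0.382

Let p₁ = 0.432, p₀ = 0.0804.
Under exogeneity and monotonicity, PS = (p₁ − p₀) / (1 − p₀).
PS = (0.432 − 0.0804) / (1 − 0.0804) = 0.3516 / 0.9196 ≈ 0.3823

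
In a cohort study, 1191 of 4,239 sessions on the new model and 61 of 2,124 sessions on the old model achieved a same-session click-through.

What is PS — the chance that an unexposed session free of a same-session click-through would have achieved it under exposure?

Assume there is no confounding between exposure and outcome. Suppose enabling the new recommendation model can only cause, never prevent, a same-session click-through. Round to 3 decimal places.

PS ≈ 0.260

p₁ = P(outcome | exposed) = 1191/4239 = 0.28096
p₀ = P(outcome | unexposed) = 61/2124 = 0.028719
Under exogeneity and monotonicity, PS = (p₁ − p₀) / (1 − p₀).
PS = (0.28096 − 0.028719) / (1 − 0.028719) = 0.25224 / 0.97128 ≈ 0.2597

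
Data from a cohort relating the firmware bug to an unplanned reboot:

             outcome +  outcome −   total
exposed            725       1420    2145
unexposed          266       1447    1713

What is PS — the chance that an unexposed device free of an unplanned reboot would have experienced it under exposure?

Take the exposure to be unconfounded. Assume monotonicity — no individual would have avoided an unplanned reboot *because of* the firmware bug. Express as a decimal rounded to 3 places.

p₁ = P(outcome | exposed) = 725/2145 = 0.338
p₀ = P(outcome | unexposed) = 266/1713 = 0.15528
Under exogeneity and monotonicity, PS = (p₁ − p₀) / (1 − p₀).
PS = (0.338 − 0.15528) / (1 − 0.15528) = 0.18271 / 0.84472 ≈ 0.2163

PS ≈ 0.216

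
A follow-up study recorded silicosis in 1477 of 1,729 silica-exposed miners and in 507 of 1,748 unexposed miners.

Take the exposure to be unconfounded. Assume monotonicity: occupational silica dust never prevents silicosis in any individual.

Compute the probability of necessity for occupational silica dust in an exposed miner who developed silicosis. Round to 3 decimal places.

p₁ = P(outcome | exposed) = 1477/1729 = 0.85425
p₀ = P(outcome | unexposed) = 507/1748 = 0.29005
Under exogeneity and monotonicity, PN = (p₁ − p₀) / p₁.
PN = (0.85425 − 0.29005) / 0.85425 = 0.56421 / 0.85425 ≈ 0.6605

PN ≈ 0.660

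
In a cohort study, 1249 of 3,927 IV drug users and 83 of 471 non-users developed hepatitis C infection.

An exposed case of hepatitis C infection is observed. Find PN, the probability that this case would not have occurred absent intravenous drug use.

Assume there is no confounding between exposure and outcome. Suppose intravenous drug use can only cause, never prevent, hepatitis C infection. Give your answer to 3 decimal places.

p₁ = P(outcome | exposed) = 1249/3927 = 0.31805
p₀ = P(outcome | unexposed) = 83/471 = 0.17622
Under exogeneity and monotonicity, PN = (p₁ − p₀) / p₁.
PN = (0.31805 − 0.17622) / 0.31805 = 0.14183 / 0.31805 ≈ 0.4459

PN ≈ 0.446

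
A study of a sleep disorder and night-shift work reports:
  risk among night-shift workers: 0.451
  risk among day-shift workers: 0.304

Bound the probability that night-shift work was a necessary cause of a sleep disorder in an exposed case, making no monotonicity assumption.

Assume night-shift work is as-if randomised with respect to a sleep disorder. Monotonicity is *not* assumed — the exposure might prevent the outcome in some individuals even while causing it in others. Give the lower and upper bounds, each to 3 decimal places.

0.326 ≤ PN ≤ 1.000

Let p₁ = 0.451, p₀ = 0.304.
Under exogeneity alone the bounds on PN are max{0,(p₁−p₀)/p₁} ≤ PN ≤ min{1,(1−p₀)/p₁}.
  lower = (p₁ − p₀)/p₁ = 0.147 / 0.451 ≈ 0.3259
  upper = min{1, (1 − p₀)/p₁} = 0.696 / 0.451 ≈ 1.5432 → capped at 1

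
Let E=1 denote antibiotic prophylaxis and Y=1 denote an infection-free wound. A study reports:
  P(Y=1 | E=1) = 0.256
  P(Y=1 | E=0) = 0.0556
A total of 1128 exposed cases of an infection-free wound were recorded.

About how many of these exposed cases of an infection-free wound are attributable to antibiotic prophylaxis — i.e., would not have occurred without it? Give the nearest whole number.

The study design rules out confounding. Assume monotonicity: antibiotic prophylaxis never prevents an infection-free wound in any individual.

about 883 cases

Let p₁ = 0.256, p₀ = 0.0556.
PN = (p₁ − p₀)/p₁ = (0.256 − 0.0556) / 0.256 ≈ 0.78281.
Attributable cases ≈ PN × (exposed cases) = 0.78281 × 1128 ≈ 883.01.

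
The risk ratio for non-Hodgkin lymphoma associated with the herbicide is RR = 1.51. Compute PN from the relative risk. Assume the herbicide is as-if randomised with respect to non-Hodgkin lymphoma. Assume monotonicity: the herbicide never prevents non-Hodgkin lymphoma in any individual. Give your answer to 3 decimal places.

PN ≈ 0.338

Under exogeneity and monotonicity, PN = (RR − 1) / RR = 1 − 1/RR.
PN = (1.51 − 1) / 1.51 = 0.51 / 1.51 ≈ 0.3377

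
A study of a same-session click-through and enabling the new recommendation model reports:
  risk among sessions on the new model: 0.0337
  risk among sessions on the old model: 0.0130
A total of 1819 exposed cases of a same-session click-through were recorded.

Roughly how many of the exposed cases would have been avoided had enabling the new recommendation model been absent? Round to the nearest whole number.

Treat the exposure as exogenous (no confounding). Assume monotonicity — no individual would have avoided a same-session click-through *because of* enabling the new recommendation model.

about 1117 cases

Let p₁ = 0.0337, p₀ = 0.013.
PN = (p₁ − p₀)/p₁ = (0.0337 − 0.013) / 0.0337 ≈ 0.61424.
Attributable cases ≈ PN × (exposed cases) = 0.61424 × 1819 ≈ 1117.31.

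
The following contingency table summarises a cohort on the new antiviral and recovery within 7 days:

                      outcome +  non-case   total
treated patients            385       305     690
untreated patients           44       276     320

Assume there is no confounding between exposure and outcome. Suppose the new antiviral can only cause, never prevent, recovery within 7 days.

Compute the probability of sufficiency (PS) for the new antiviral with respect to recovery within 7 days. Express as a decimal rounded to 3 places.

PS ≈ 0.488

p₁ = P(outcome | exposed) = 385/690 = 0.55797
p₀ = P(outcome | unexposed) = 44/320 = 0.1375
Under exogeneity and monotonicity, PS = (p₁ − p₀) / (1 − p₀).
PS = (0.55797 − 0.1375) / (1 − 0.1375) = 0.42047 / 0.8625 ≈ 0.4875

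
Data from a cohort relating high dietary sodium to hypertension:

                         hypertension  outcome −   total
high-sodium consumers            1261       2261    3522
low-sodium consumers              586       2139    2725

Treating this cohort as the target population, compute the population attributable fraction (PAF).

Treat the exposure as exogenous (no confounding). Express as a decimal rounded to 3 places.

p₁ = P(outcome | exposed) = 1261/3522 = 0.35804
p₀ = P(outcome | unexposed) = 586/2725 = 0.21505
Exposure prevalence π = 3522/6247 = 0.56379; overall risk P(Y=1) = 0.29566.
Under exogeneity, PAF = [P(Y=1) − p₀]/P(Y=1).
PAF = (0.29566 − 0.21505) / 0.29566 ≈ 0.2727

PAF ≈ 0.273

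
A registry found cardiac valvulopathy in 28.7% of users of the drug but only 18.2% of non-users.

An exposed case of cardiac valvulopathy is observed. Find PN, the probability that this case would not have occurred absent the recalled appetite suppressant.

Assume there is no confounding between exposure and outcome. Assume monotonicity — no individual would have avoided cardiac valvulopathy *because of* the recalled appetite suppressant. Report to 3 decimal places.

PN ≈ 0.366

p₁ = 0.287, p₀ = 0.182.
Under exogeneity and monotonicity, PN = (p₁ − p₀) / p₁.
PN = (0.287 − 0.182) / 0.287 = 0.105 / 0.287 ≈ 0.3659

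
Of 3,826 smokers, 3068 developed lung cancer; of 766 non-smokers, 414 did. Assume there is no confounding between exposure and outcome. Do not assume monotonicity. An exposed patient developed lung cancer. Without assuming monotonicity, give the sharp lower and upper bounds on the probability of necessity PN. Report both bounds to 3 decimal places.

0.326 ≤ PN ≤ 0.573

p₁ = P(outcome | exposed) = 3068/3826 = 0.80188
p₀ = P(outcome | unexposed) = 414/766 = 0.54047
Under exogeneity alone the bounds on PN are max{0,(p₁−p₀)/p₁} ≤ PN ≤ min{1,(1−p₀)/p₁}.
  lower = (p₁ − p₀)/p₁ = 0.26141 / 0.80188 ≈ 0.3260
  upper = min{1, (1 − p₀)/p₁} = 0.45953 / 0.80188 ≈ 0.5731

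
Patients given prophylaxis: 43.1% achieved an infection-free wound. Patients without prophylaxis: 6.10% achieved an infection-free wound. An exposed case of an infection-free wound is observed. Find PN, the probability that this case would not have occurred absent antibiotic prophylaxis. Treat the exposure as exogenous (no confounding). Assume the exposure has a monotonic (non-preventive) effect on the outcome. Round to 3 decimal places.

PN ≈ 0.858

p₁ = 0.431, p₀ = 0.061.
Under exogeneity and monotonicity, PN = (p₁ − p₀) / p₁.
PN = (0.431 − 0.061) / 0.431 = 0.37 / 0.431 ≈ 0.8585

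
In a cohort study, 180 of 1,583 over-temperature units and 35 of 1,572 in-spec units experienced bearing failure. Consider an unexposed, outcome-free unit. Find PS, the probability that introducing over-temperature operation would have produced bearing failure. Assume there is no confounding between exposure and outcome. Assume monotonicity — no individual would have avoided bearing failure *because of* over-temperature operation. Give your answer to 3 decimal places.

p₁ = P(outcome | exposed) = 180/1583 = 0.11371
p₀ = P(outcome | unexposed) = 35/1572 = 0.022265
Under exogeneity and monotonicity, PS = (p₁ − p₀) / (1 − p₀).
PS = (0.11371 − 0.022265) / (1 − 0.022265) = 0.091444 / 0.97774 ≈ 0.0935

PS ≈ 0.094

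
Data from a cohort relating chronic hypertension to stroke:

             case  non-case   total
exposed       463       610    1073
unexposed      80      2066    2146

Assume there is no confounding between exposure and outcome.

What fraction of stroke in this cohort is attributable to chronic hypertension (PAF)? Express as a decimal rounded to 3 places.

p₁ = P(outcome | exposed) = 463/1073 = 0.4315
p₀ = P(outcome | unexposed) = 80/2146 = 0.037279
Exposure prevalence π = 1073/3219 = 0.33333; overall risk P(Y=1) = 0.16869.
Under exogeneity, PAF = [P(Y=1) − p₀]/P(Y=1).
PAF = (0.16869 − 0.037279) / 0.16869 ≈ 0.7790

PAF ≈ 0.779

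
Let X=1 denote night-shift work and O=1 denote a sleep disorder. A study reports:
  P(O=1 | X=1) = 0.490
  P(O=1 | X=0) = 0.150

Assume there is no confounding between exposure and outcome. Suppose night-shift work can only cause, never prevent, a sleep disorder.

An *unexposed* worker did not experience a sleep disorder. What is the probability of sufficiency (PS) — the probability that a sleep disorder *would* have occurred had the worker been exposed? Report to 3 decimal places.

Let p₁ = 0.49, p₀ = 0.15.
Under exogeneity and monotonicity, PS = (p₁ − p₀) / (1 − p₀).
PS = (0.49 − 0.15) / (1 − 0.15) = 0.34 / 0.85 ≈ 0.4000

PS ≈ 0.400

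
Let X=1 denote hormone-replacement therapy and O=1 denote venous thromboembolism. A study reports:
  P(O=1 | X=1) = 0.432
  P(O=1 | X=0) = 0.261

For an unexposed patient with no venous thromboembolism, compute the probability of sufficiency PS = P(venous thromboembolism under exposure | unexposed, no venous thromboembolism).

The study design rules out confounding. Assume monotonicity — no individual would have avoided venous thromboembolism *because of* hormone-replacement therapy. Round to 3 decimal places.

Let p₁ = 0.432, p₀ = 0.261.
Under exogeneity and monotonicity, PS = (p₁ − p₀) / (1 − p₀).
PS = (0.432 − 0.261) / (1 − 0.261) = 0.171 / 0.739 ≈ 0.2314

PS ≈ 0.231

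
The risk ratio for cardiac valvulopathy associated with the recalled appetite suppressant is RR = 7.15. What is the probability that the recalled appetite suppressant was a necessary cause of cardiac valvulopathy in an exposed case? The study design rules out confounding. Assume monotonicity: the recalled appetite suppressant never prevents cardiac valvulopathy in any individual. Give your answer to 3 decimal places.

Under exogeneity and monotonicity, PN = (RR − 1) / RR = 1 − 1/RR.
PN = (7.15 − 1) / 7.15 = 6.15 / 7.15 ≈ 0.8601

PN ≈ 0.860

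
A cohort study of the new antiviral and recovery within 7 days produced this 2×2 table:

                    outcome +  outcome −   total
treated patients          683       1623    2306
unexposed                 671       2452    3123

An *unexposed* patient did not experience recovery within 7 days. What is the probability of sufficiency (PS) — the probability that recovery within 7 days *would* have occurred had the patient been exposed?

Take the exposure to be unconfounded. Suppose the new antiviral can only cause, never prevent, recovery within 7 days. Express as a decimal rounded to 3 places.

PS ≈ 0.104

p₁ = P(outcome | exposed) = 683/2306 = 0.29618
p₀ = P(outcome | unexposed) = 671/3123 = 0.21486
Under exogeneity and monotonicity, PS = (p₁ − p₀)/(1 − p₀).
PS = (0.29618 − 0.21486) / 0.78514 ≈ 0.1036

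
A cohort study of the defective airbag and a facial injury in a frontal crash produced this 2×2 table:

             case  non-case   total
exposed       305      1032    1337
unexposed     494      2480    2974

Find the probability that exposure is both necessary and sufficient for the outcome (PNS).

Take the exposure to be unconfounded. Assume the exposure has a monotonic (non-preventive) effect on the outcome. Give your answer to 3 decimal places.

p₁ = P(outcome | exposed) = 305/1337 = 0.22812
p₀ = P(outcome | unexposed) = 494/2974 = 0.16611
Under exogeneity and monotonicity, PNS = p₁ − p₀.
PNS = 0.22812 − 0.16611 = 0.062016

PNS ≈ 0.062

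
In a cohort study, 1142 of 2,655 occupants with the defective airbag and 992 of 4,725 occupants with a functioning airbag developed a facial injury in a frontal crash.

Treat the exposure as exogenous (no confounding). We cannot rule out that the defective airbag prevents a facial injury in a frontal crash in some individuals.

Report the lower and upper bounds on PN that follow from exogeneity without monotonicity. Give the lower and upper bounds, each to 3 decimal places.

p₁ = P(outcome | exposed) = 1142/2655 = 0.43013
p₀ = P(outcome | unexposed) = 992/4725 = 0.20995
Under exogeneity alone the bounds on PN are max{0,(p₁−p₀)/p₁} ≤ PN ≤ min{1,(1−p₀)/p₁}.
  lower = (p₁ − p₀)/p₁ = 0.22018 / 0.43013 ≈ 0.5119
  upper = min{1, (1 − p₀)/p₁} = 0.79005 / 0.43013 ≈ 1.8368 → capped at 1

0.512 ≤ PN ≤ 1.000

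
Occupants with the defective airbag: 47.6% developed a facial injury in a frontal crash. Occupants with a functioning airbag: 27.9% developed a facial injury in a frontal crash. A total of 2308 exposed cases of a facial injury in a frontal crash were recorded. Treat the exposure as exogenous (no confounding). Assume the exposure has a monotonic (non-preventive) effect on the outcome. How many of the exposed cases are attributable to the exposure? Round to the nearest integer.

p₁ = 0.476, p₀ = 0.279.
PN = (p₁ − p₀)/p₁ = (0.476 − 0.279) / 0.476 ≈ 0.41387.
Attributable cases ≈ PN × (exposed cases) = 0.41387 × 2308 ≈ 955.20.

about 955 cases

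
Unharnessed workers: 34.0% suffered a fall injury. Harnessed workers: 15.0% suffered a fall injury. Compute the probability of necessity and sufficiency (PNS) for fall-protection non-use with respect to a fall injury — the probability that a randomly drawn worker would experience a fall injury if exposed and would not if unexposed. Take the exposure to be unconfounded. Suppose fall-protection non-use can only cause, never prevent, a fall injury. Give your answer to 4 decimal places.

p₁ = 0.34, p₀ = 0.15.
Under exogeneity and monotonicity, PNS = p₁ − p₀.
PNS = 0.34 − 0.15 = 0.19

PNS ≈ 0.1900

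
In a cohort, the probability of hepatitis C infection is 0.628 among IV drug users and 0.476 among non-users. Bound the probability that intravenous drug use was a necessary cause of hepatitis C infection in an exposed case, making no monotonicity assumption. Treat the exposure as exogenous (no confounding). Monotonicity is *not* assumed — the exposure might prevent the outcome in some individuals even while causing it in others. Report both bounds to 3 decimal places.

0.242 ≤ PN ≤ 0.834

Let p₁ = 0.628, p₀ = 0.476.
Under exogeneity alone the bounds on PN are max{0,(p₁−p₀)/p₁} ≤ PN ≤ min{1,(1−p₀)/p₁}.
  lower = (p₁ − p₀)/p₁ = 0.152 / 0.628 ≈ 0.2420
  upper = min{1, (1 − p₀)/p₁} = 0.524 / 0.628 ≈ 0.8344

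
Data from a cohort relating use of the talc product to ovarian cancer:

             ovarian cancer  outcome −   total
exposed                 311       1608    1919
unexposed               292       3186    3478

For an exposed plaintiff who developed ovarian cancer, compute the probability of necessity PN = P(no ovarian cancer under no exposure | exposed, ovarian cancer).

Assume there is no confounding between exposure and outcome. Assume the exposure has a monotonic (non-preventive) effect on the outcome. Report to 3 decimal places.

PN ≈ 0.482

p₁ = P(outcome | exposed) = 311/1919 = 0.16206
p₀ = P(outcome | unexposed) = 292/3478 = 0.083956
Under exogeneity and monotonicity, PN = (p₁ − p₀)/p₁.
PN = (0.16206 − 0.083956) / 0.16206 ≈ 0.4820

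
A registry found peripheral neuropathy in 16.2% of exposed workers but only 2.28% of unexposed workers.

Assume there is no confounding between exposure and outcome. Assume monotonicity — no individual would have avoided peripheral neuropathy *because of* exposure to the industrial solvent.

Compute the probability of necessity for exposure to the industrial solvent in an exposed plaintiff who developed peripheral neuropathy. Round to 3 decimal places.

PN ≈ 0.859

p₁ = 0.162, p₀ = 0.0228.
Under exogeneity and monotonicity, PN = (p₁ − p₀) / p₁.
PN = (0.162 − 0.0228) / 0.162 = 0.1392 / 0.162 ≈ 0.8593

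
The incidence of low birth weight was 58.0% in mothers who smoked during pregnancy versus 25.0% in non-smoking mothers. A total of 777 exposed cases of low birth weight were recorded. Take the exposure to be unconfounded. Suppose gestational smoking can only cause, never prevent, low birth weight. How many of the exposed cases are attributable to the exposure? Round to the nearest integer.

about 442 cases

p₁ = 0.58, p₀ = 0.25.
PN = (p₁ − p₀)/p₁ = (0.58 − 0.25) / 0.58 ≈ 0.56897.
Attributable cases ≈ PN × (exposed cases) = 0.56897 × 777 ≈ 442.09.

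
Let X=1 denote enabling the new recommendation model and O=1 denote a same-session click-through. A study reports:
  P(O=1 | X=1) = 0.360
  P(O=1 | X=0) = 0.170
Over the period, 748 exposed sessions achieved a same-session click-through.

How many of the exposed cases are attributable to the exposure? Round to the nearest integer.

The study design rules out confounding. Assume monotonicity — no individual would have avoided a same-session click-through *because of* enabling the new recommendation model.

Let p₁ = 0.36, p₀ = 0.17.
PN = (p₁ − p₀)/p₁ = (0.36 − 0.17) / 0.36 ≈ 0.52778.
Attributable cases ≈ PN × (exposed cases) = 0.52778 × 748 ≈ 394.78.

about 395 cases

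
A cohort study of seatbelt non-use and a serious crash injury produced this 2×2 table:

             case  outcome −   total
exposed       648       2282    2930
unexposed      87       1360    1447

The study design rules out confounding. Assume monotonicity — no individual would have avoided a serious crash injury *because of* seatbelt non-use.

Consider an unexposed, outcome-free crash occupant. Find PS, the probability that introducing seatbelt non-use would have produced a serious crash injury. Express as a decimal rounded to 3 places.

p₁ = P(outcome | exposed) = 648/2930 = 0.22116
p₀ = P(outcome | unexposed) = 87/1447 = 0.060124
Under exogeneity and monotonicity, PS = (p₁ − p₀) / (1 − p₀).
PS = (0.22116 − 0.060124) / (1 − 0.060124) = 0.16104 / 0.93988 ≈ 0.1713

PS ≈ 0.171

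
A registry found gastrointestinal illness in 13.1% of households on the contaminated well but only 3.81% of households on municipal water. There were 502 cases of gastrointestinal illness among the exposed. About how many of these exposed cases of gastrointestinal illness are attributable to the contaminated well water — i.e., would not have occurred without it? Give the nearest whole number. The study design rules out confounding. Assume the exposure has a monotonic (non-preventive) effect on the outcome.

p₁ = 0.131, p₀ = 0.0381.
PN = (p₁ − p₀)/p₁ = (0.131 − 0.0381) / 0.131 ≈ 0.70916.
Attributable cases ≈ PN × (exposed cases) = 0.70916 × 502 ≈ 356.00.

about 356 cases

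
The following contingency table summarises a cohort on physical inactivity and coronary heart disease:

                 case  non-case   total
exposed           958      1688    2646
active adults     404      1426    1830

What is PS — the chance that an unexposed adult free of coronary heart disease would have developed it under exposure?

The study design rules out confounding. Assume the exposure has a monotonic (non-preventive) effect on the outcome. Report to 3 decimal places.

p₁ = P(outcome | exposed) = 958/2646 = 0.36206
p₀ = P(outcome | unexposed) = 404/1830 = 0.22077
Under exogeneity and monotonicity, PS = (p₁ − p₀) / (1 − p₀).
PS = (0.36206 − 0.22077) / (1 − 0.22077) = 0.14129 / 0.77923 ≈ 0.1813

PS ≈ 0.181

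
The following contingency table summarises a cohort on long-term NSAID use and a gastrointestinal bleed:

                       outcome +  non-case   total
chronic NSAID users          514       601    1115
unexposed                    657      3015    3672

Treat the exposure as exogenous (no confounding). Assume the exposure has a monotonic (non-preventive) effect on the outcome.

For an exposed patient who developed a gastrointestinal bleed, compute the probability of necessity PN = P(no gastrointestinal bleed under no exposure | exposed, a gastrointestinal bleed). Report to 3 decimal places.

p₁ = P(outcome | exposed) = 514/1115 = 0.46099
p₀ = P(outcome | unexposed) = 657/3672 = 0.17892
Under exogeneity and monotonicity, PN = (p₁ − p₀) / p₁.
PN = (0.46099 − 0.17892) / 0.46099 = 0.28206 / 0.46099 ≈ 0.6119

PN ≈ 0.612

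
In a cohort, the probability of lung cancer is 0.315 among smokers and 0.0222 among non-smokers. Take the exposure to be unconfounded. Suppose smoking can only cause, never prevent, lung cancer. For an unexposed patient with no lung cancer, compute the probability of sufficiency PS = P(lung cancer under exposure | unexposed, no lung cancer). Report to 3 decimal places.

PS ≈ 0.299

Let p₁ = 0.315, p₀ = 0.0222.
Under exogeneity and monotonicity, PS = (p₁ − p₀) / (1 − p₀).
PS = (0.315 − 0.0222) / (1 − 0.0222) = 0.2928 / 0.9778 ≈ 0.2994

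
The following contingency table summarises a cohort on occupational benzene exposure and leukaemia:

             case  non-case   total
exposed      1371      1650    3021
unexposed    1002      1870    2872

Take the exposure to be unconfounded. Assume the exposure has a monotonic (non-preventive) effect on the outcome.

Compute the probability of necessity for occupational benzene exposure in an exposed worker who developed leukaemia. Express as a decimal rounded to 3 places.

PN ≈ 0.231

p₁ = P(outcome | exposed) = 1371/3021 = 0.45382
p₀ = P(outcome | unexposed) = 1002/2872 = 0.34889
Under exogeneity and monotonicity, PN = (p₁ − p₀)/p₁.
PN = (0.45382 − 0.34889) / 0.45382 ≈ 0.2312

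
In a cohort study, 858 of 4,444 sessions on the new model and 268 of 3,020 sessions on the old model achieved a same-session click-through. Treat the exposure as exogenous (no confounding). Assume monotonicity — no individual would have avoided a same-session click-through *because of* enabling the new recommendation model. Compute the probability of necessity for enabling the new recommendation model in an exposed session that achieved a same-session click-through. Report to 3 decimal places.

PN ≈ 0.540

p₁ = P(outcome | exposed) = 858/4444 = 0.19307
p₀ = P(outcome | unexposed) = 268/3020 = 0.088742
Under exogeneity and monotonicity, PN = (p₁ − p₀) / p₁.
PN = (0.19307 − 0.088742) / 0.19307 = 0.10433 / 0.19307 ≈ 0.5404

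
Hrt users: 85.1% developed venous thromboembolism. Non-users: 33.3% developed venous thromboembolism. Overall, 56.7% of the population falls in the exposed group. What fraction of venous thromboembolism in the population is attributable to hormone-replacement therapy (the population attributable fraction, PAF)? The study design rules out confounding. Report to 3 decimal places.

p₁ = 0.851, p₀ = 0.333.
Overall risk P(Y=1) = π·p₁ + (1−π)·p₀ = 0.567×0.851 + 0.433×0.333 = 0.62671.
Under exogeneity, PAF = [P(Y=1) − p₀] / P(Y=1).
PAF = (0.62671 − 0.333) / 0.62671 ≈ 0.4687

PAF ≈ 0.469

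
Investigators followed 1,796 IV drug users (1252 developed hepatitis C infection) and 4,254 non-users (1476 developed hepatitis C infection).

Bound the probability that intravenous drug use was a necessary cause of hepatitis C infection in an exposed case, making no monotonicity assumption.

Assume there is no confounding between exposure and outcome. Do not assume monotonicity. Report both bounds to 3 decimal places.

0.502 ≤ PN ≤ 0.937

p₁ = P(outcome | exposed) = 1252/1796 = 0.6971
p₀ = P(outcome | unexposed) = 1476/4254 = 0.34697
Under exogeneity alone the bounds on PN are max{0,(p₁−p₀)/p₁} ≤ PN ≤ min{1,(1−p₀)/p₁}.
  lower = (p₁ − p₀)/p₁ = 0.35014 / 0.6971 ≈ 0.5023
  upper = min{1, (1 − p₀)/p₁} = 0.65303 / 0.6971 ≈ 0.9368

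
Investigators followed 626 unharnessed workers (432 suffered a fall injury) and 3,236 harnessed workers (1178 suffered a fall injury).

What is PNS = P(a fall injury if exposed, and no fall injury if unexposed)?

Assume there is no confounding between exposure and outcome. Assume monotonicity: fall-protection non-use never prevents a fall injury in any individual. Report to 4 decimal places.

PNS ≈ 0.3261

p₁ = P(outcome | exposed) = 432/626 = 0.6901
p₀ = P(outcome | unexposed) = 1178/3236 = 0.36403
Under exogeneity and monotonicity, PNS = p₁ − p₀.
PNS = 0.6901 − 0.36403 = 0.32607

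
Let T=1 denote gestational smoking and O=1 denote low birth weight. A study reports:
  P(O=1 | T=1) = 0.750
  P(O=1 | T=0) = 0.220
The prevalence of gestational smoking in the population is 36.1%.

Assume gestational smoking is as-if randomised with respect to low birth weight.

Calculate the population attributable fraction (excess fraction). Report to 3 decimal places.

Let p₁ = 0.75, p₀ = 0.22.
Overall risk P(Y=1) = π·p₁ + (1−π)·p₀ = 0.361×0.75 + 0.639×0.22 = 0.41133.
Under exogeneity, PAF = [P(Y=1) − p₀] / P(Y=1).
PAF = (0.41133 − 0.22) / 0.41133 ≈ 0.4651

PAF ≈ 0.465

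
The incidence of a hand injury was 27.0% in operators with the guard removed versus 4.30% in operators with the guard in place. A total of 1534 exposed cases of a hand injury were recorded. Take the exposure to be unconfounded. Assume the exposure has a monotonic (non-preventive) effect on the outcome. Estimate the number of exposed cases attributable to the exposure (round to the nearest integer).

about 1290 cases

p₁ = 0.27, p₀ = 0.043.
PN = (p₁ − p₀)/p₁ = (0.27 − 0.043) / 0.27 ≈ 0.84074.
Attributable cases ≈ PN × (exposed cases) = 0.84074 × 1534 ≈ 1289.70.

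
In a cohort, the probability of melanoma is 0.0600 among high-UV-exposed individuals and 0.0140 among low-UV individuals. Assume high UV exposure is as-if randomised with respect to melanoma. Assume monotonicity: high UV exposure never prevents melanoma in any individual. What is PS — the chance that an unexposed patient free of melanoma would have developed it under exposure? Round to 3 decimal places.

Let p₁ = 0.06, p₀ = 0.014.
Under exogeneity and monotonicity, PS = (p₁ − p₀) / (1 − p₀).
PS = (0.06 − 0.014) / (1 − 0.014) = 0.046 / 0.986 ≈ 0.0467

PS ≈ 0.047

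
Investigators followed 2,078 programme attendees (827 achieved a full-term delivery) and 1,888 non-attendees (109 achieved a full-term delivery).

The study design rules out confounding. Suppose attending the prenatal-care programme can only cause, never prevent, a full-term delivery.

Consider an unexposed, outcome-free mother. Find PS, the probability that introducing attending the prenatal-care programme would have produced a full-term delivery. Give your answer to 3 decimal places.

PS ≈ 0.361

p₁ = P(outcome | exposed) = 827/2078 = 0.39798
p₀ = P(outcome | unexposed) = 109/1888 = 0.057733
Under exogeneity and monotonicity, PS = (p₁ − p₀) / (1 − p₀).
PS = (0.39798 − 0.057733) / (1 − 0.057733) = 0.34025 / 0.94227 ≈ 0.3611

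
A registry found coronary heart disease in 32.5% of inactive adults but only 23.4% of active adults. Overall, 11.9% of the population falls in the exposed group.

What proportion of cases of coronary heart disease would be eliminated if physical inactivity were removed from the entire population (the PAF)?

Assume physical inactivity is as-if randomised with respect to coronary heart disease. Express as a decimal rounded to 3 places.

p₁ = 0.325, p₀ = 0.234.
Overall risk P(Y=1) = π·p₁ + (1−π)·p₀ = 0.119×0.325 + 0.881×0.234 = 0.24483.
Under exogeneity, PAF = [P(Y=1) − p₀] / P(Y=1).
PAF = (0.24483 − 0.234) / 0.24483 ≈ 0.0442

PAF ≈ 0.044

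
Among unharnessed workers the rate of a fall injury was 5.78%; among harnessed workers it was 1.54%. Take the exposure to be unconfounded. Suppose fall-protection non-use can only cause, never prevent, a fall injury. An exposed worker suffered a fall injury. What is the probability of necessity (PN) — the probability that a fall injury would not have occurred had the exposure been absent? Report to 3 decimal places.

PN ≈ 0.734

p₁ = 0.0578, p₀ = 0.0154.
Under exogeneity and monotonicity, PN = (p₁ − p₀) / p₁.
PN = (0.0578 − 0.0154) / 0.0578 = 0.0424 / 0.0578 ≈ 0.7336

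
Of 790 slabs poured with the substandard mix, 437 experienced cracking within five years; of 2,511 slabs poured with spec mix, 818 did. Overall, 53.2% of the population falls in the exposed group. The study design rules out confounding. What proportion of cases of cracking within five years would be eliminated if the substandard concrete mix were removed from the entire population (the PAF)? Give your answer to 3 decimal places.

p₁ = P(outcome | exposed) = 437/790 = 0.55316
p₀ = P(outcome | unexposed) = 818/2511 = 0.32577
Overall risk P(Y=1) = π·p₁ + (1−π)·p₀ = 0.532×0.55316 + 0.468×0.32577 = 0.44674.
Under exogeneity, PAF = [P(Y=1) − p₀] / P(Y=1).
PAF = (0.44674 − 0.32577) / 0.44674 ≈ 0.2708

PAF ≈ 0.271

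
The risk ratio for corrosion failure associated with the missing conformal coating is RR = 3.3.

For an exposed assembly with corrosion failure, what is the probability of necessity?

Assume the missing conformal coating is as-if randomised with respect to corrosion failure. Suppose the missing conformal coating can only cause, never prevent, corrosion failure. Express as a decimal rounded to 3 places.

PN ≈ 0.697

Under exogeneity and monotonicity, PN = (RR − 1) / RR = 1 − 1/RR.
PN = (3.3 − 1) / 3.3 = 2.3 / 3.3 ≈ 0.6970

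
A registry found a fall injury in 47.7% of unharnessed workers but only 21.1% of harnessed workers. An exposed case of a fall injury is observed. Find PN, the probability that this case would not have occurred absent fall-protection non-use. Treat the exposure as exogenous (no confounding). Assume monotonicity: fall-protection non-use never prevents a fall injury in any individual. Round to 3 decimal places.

PN ≈ 0.558

p₁ = 0.477, p₀ = 0.211.
Under exogeneity and monotonicity, PN = (p₁ − p₀) / p₁.
PN = (0.477 − 0.211) / 0.477 = 0.266 / 0.477 ≈ 0.5577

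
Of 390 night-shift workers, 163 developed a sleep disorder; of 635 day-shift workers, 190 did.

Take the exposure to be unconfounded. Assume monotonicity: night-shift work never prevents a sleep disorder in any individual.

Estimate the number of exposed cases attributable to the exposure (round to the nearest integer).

about 46 cases

p₁ = P(outcome | exposed) = 163/390 = 0.41795
p₀ = P(outcome | unexposed) = 190/635 = 0.29921
PN = (p₁ − p₀)/p₁ = (0.41795 − 0.29921) / 0.41795 ≈ 0.28409.
Attributable cases ≈ PN × (exposed cases) = 0.28409 × 163 ≈ 46.31.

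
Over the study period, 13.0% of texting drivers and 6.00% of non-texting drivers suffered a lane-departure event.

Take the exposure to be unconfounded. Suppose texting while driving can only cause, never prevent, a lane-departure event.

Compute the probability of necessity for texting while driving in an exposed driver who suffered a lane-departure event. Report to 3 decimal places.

PN ≈ 0.538

p₁ = 0.13, p₀ = 0.06.
Under exogeneity and monotonicity, PN = (p₁ − p₀) / p₁.
PN = (0.13 − 0.06) / 0.13 = 0.07 / 0.13 ≈ 0.5385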